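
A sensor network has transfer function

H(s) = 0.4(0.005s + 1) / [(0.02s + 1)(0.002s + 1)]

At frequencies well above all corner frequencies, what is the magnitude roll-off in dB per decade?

-20 dB/decade

Each pole contributes −20 dB/decade at high frequency; each zero contributes +20 dB/decade.
Net: 1 zero(s) − 2 pole(s) → -20 dB/decade.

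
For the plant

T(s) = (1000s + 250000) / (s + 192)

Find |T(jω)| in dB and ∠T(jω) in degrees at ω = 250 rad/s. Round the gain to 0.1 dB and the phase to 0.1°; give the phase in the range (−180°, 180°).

Substitute s = j250:
Numerator: 1000(j250) + 250000 = 250000 + j250000
Denominator: (j250) + 192 = 192 + j250
|N| = √(250000² + 250000²) ≈ 3.5355e+05, ∠N ≈ 45.00°
|D| = √(192² + 250²) ≈ 315.22, ∠D ≈ 52.48°
|T| = 3.5355e+05 / 315.22 ≈ 1121.6
Gain = 20 log₁₀(1121.6) ≈ 61.00 dB
∠T = 45.00° − 52.48° = -7.48°

61.0 dB, -7.5°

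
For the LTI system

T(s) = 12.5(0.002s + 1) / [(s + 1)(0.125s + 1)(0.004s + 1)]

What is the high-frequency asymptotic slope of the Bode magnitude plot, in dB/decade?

Each pole contributes −20 dB/decade at high frequency; each zero contributes +20 dB/decade.
Net: 1 zero(s) − 3 pole(s) → -40 dB/decade.

-40 dB/decade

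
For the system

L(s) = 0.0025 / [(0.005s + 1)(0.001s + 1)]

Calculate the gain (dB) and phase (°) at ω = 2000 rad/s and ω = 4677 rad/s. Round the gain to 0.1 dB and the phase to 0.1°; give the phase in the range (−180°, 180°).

At ω = 2000 rad/s:
pole (1 + j2000·0.005) = 1 + j10 → |·| ≈ 10.05, ∠ ≈ 84.29°
pole (1 + j2000·0.001) = 1 + j2 → |·| ≈ 2.2361, ∠ ≈ 63.43°
|L| = 0.0025 · 1 / (10.05 · 2.2361) ≈ 0.00011125
Gain = 20 log₁₀(0.00011125) ≈ -79.07 dB
∠L = (0°) − (84.29° + 63.43°) = -147.72°

At ω = 4677 rad/s:
pole (1 + j4677·0.005) = 1 + j23.385 → |·| ≈ 23.406, ∠ ≈ 87.55°
pole (1 + j4677·0.001) = 1 + j4.677 → |·| ≈ 4.7827, ∠ ≈ 77.93°
|L| = 0.0025 · 1 / (23.406 · 4.7827) ≈ 2.2333e-05
Gain = 20 log₁₀(2.2333e-05) ≈ -93.02 dB
∠L = (0°) − (87.55° + 77.93°) = -165.48°

ω = 2000: -79.1 dB, -147.7°; ω = 4677: -93.0 dB, -165.5°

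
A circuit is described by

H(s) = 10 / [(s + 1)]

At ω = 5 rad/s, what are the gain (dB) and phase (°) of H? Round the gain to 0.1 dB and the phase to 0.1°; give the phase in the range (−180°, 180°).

5.9 dB, -78.7°

At ω = 5 rad/s:
pole (1 + j5·1) = 1 + j5 → |·| ≈ 5.099, ∠ ≈ 78.69°
|H| = 10 · 1 / (5.099) ≈ 1.9612
Gain = 20 log₁₀(1.9612) ≈ 5.85 dB
∠H = (0°) − (78.69°) = -78.69°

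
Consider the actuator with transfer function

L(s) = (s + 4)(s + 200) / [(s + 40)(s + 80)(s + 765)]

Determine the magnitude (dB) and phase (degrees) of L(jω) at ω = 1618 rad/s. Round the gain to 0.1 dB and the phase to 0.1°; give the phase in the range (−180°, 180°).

-65.0 dB, -67.6°

At s = jω = j1618:
zero (s+4): 4 + j1618 → |·| = √(4²+1618²) = √2617940 ≈ 1618, ∠ = arctan(1618/4) ≈ 89.86°
zero (s+200): 200 + j1618 → |·| = √(200²+1618²) = √2657924 ≈ 1630.3, ∠ = arctan(1618/200) ≈ 82.95°
pole (s+40): 40 + j1618 → |·| = √(40²+1618²) = √2619524 ≈ 1618.5, ∠ = arctan(1618/40) ≈ 88.58°
pole (s+80): 80 + j1618 → |·| = √(80²+1618²) = √2624324 ≈ 1620, ∠ = arctan(1618/80) ≈ 87.17°
pole (s+765): 765 + j1618 → |·| = √(765²+1618²) = √3203149 ≈ 1789.7, ∠ = arctan(1618/765) ≈ 64.69°
|L| = 1 · 2.6378e+06 / 4.6925e+09 ≈ 0.00056213
Gain = 20 log₁₀(0.00056213) ≈ -65.00 dB
∠L = 172.81° − 240.44° = -67.63°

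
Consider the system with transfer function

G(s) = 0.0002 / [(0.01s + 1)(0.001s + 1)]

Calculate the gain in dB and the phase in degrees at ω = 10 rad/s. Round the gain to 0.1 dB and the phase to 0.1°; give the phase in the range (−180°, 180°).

At ω = 10 rad/s:
pole (1 + j10·0.01) = 1 + j0.1 → |·| ≈ 1.005, ∠ ≈ 5.71°
pole (1 + j10·0.001) = 1 + j0.01 → |·| ≈ 1, ∠ ≈ 0.57°
|G| = 0.0002 · 1 / (1.005 · 1) ≈ 0.000199
Gain = 20 log₁₀(0.000199) ≈ -74.02 dB
∠G = (0°) − (5.71° + 0.57°) = -6.28°

-74.0 dB, -6.3°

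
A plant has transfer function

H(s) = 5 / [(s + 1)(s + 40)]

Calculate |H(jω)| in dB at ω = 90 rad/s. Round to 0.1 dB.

-65.0 dB

At s = jω = j90:
pole (s+1): 1 + j90 → |·| = √(1²+90²) = √8101 ≈ 90.006, ∠ = arctan(90/1) ≈ 89.36°
pole (s+40): 40 + j90 → |·| = √(40²+90²) = √9700 ≈ 98.489, ∠ = arctan(90/40) ≈ 66.04°
|H| = 5 / 8864.6 ≈ 0.00056404
Gain = 20 log₁₀(0.00056404) ≈ -64.97 dB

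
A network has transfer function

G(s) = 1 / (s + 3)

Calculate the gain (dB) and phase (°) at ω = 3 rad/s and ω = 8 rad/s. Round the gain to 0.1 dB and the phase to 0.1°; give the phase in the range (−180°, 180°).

Substitute s = j3:
Numerator: 1 = 1 + j0
Denominator: (j3) + 3 = 3 + j3
|N| = √(1² + 0²) ≈ 1, ∠N ≈ 0.00°
|D| = √(3² + 3²) ≈ 4.2426, ∠D ≈ 45.00°
|G| = 1 / 4.2426 ≈ 0.2357
Gain = 20 log₁₀(0.2357) ≈ -12.55 dB
∠G = 0.00° − 45.00° = -45.00°

Substitute s = j8:
Numerator: 1 = 1 + j0
Denominator: (j8) + 3 = 3 + j8
|N| = √(1² + 0²) ≈ 1, ∠N ≈ 0.00°
|D| = √(3² + 8²) ≈ 8.544, ∠D ≈ 69.44°
|G| = 1 / 8.544 ≈ 0.11704
Gain = 20 log₁₀(0.11704) ≈ -18.63 dB
∠G = 0.00° − 69.44° = -69.44°

ω = 3: -12.6 dB, -45.0°; ω = 8: -18.6 dB, -69.4°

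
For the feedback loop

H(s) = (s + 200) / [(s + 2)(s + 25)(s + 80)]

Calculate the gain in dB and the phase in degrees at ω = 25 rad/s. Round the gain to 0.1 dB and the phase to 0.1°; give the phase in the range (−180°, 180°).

At s = jω = j25:
zero (s+200): 200 + j25 → |·| = √(200²+25²) = √40625 ≈ 201.56, ∠ = arctan(25/200) ≈ 7.13°
pole (s+2): 2 + j25 → |·| = √(2²+25²) = √629 ≈ 25.08, ∠ = arctan(25/2) ≈ 85.43°
pole (s+25): 25 + j25 → |·| = √(25²+25²) = √1250 ≈ 35.355, ∠ = arctan(25/25) ≈ 45.00°
pole (s+80): 80 + j25 → |·| = √(80²+25²) = √7025 ≈ 83.815, ∠ = arctan(25/80) ≈ 17.35°
|H| = 1 · 201.56 / 74319 ≈ 0.0027121
Gain = 20 log₁₀(0.0027121) ≈ -51.33 dB
∠H = 7.13° − 147.78° = -140.65°

-51.3 dB, -140.7°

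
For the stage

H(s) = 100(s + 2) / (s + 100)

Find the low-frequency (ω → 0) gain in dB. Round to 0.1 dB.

6.0 dB

H(0) = 100·2 / (100) = 2
20 log₁₀(2) ≈ 6.02 dB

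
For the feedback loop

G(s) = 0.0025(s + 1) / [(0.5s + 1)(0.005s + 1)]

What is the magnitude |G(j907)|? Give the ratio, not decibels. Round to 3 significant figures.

0.00108

At ω = 907 rad/s:
zero (1 + j907·1) = 1 + j907 → |·| ≈ 907, ∠ ≈ 89.94°
pole (1 + j907·0.5) = 1 + j453.5 → |·| ≈ 453.5, ∠ ≈ 89.87°
pole (1 + j907·0.005) = 1 + j4.535 → |·| ≈ 4.6439, ∠ ≈ 77.56°
|G| = 0.0025 · 907 / (453.5 · 4.6439) ≈ 0.0010767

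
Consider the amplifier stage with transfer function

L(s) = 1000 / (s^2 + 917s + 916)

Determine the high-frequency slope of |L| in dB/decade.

-40 dB/decade

Each pole contributes −20 dB/decade at high frequency; each zero contributes +20 dB/decade.
Net: 0 zero(s) − 2 pole(s) → -40 dB/decade.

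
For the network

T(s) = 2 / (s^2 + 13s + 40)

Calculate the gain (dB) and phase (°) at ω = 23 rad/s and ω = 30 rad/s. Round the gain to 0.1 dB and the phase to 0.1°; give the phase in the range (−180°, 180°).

ω = 23: -49.1 dB, -148.6°; ω = 30: -53.5 dB, -155.6°

Substitute s = j23:
Numerator: 2 = 2 + j0
Denominator: (j23)^2 + 13(j23) + 40 = -489 + j299
|N| = √(2² + 0²) ≈ 2, ∠N ≈ 0.00°
|D| = √(489² + 299²) ≈ 573.17, ∠D ≈ 148.56°
|T| = 2 / 573.17 ≈ 0.0034894
Gain = 20 log₁₀(0.0034894) ≈ -49.14 dB
∠T = 0.00° − 148.56° = -148.56°

Substitute s = j30:
Numerator: 2 = 2 + j0
Denominator: (j30)^2 + 13(j30) + 40 = -860 + j390
|N| = √(2² + 0²) ≈ 2, ∠N ≈ 0.00°
|D| = √(860² + 390²) ≈ 944.3, ∠D ≈ 155.61°
|T| = 2 / 944.3 ≈ 0.002118
Gain = 20 log₁₀(0.002118) ≈ -53.48 dB
∠T = 0.00° − 155.61° = -155.61°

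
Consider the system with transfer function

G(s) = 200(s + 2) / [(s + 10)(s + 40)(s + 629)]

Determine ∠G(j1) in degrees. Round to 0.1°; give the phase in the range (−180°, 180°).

19.3°

At s = jω = j1:
zero (s+2): 2 + j1 → |·| = √(2²+1²) = √5 ≈ 2.2361, ∠ = arctan(1/2) ≈ 26.57°
pole (s+10): 10 + j1 → |·| = √(10²+1²) = √101 ≈ 10.05, ∠ = arctan(1/10) ≈ 5.71°
pole (s+40): 40 + j1 → |·| = √(40²+1²) = √1601 ≈ 40.012, ∠ = arctan(1/40) ≈ 1.43°
pole (s+629): 629 + j1 → |·| = √(629²+1²) = √395642 ≈ 629, ∠ = arctan(1/629) ≈ 0.09°
∠G = 26.57° − 7.23° = 19.34°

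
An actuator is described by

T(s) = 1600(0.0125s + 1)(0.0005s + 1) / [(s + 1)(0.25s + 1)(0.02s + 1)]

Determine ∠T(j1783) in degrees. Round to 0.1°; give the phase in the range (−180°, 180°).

At ω = 1783 rad/s:
zero (1 + j1783·0.0125) = 1 + j22.2875 → |·| ≈ 22.31, ∠ ≈ 87.43°
zero (1 + j1783·0.0005) = 1 + j0.8915 → |·| ≈ 1.3397, ∠ ≈ 41.72°
pole (1 + j1783·1) = 1 + j1783 → |·| ≈ 1783, ∠ ≈ 89.97°
pole (1 + j1783·0.25) = 1 + j445.75 → |·| ≈ 445.75, ∠ ≈ 89.87°
pole (1 + j1783·0.02) = 1 + j35.66 → |·| ≈ 35.674, ∠ ≈ 88.39°
∠T = (87.43° + 41.72°) − (89.97° + 89.87° + 88.39°) = -139.08°

-139.1°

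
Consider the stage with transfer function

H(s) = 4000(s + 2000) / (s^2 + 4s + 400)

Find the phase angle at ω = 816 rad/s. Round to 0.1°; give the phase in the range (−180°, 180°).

-157.5°

At s = jω = j816:
zero (s+2000): 2000 + j816 → |·| = √(2000²+816²) = √4665856 ≈ 2160.1, ∠ = arctan(816/2000) ≈ 22.20°
quadratic: (j816)² + 4·j816 + 400 = -665456 + j3264 → |·| ≈ 6.6546e+05, ∠ ≈ 179.72°
∠H = 22.20° − 179.72° = -157.52°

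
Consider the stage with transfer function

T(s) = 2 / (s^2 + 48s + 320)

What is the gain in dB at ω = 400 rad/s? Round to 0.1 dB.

-98.1 dB

Substitute s = j400:
Numerator: 2 = 2 + j0
Denominator: (j400)^2 + 48(j400) + 320 = -159680 + j19200
|N| = √(2² + 0²) ≈ 2, ∠N ≈ 0.00°
|D| = √(159680² + 19200²) ≈ 1.6083e+05, ∠D ≈ 173.14°
|T| = 2 / 1.6083e+05 ≈ 1.2435e-05
Gain = 20 log₁₀(1.2435e-05) ≈ -98.11 dB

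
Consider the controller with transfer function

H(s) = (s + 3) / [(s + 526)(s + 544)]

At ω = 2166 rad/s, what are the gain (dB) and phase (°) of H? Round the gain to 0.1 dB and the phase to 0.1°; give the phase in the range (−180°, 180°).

-67.2 dB, -62.3°

At s = jω = j2166:
zero (s+3): 3 + j2166 → |·| = √(3²+2166²) = √4691565 ≈ 2166, ∠ = arctan(2166/3) ≈ 89.92°
pole (s+526): 526 + j2166 → |·| = √(526²+2166²) = √4968232 ≈ 2229, ∠ = arctan(2166/526) ≈ 76.35°
pole (s+544): 544 + j2166 → |·| = √(544²+2166²) = √4987492 ≈ 2233.3, ∠ = arctan(2166/544) ≈ 75.90°
|H| = 1 · 2166 / 4.978e+06 ≈ 0.00043511
Gain = 20 log₁₀(0.00043511) ≈ -67.23 dB
∠H = 89.92° − 152.25° = -62.33°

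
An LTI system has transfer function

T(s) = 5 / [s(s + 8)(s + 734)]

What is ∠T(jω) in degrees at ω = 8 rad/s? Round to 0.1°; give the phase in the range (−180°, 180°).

At s = jω = j8:
pole (s+8): 8 + j8 → |·| = √(8²+8²) = √128 ≈ 11.314, ∠ = arctan(8/8) ≈ 45.00°
pole (s+734): 734 + j8 → |·| = √(734²+8²) = √538820 ≈ 734.04, ∠ = arctan(8/734) ≈ 0.62°
pole at origin: |s| = 8, ∠ = 90.00° (in denominator)
∠T = 0.00° − 135.62° = -135.62°

-135.6°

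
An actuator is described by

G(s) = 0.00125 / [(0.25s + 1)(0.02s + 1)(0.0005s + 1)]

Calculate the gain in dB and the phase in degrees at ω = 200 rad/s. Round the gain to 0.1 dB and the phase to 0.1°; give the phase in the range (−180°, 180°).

-104.4 dB, -170.5°

At ω = 200 rad/s:
pole (1 + j200·0.25) = 1 + j50 → |·| ≈ 50.01, ∠ ≈ 88.85°
pole (1 + j200·0.02) = 1 + j4 → |·| ≈ 4.1231, ∠ ≈ 75.96°
pole (1 + j200·0.0005) = 1 + j0.1 → |·| ≈ 1.005, ∠ ≈ 5.71°
|G| = 0.00125 · 1 / (50.01 · 4.1231 · 1.005) ≈ 6.032e-06
Gain = 20 log₁₀(6.032e-06) ≈ -104.39 dB
∠G = (0°) − (88.85° + 75.96° + 5.71°) = -170.52°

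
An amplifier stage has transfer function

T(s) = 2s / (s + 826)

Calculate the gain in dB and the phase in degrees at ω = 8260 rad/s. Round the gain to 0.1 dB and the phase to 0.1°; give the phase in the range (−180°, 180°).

At s = jω = j8260:
zero at origin: s = j8260 → |·| = 8260, ∠ = 90.00°
pole (s+826): 826 + j8260 → |·| = √(826²+8260²) = √68909876 ≈ 8301.2, ∠ = arctan(8260/826) ≈ 84.29°
|T| = 2 · 8260 / 8301.2 ≈ 1.9901
Gain = 20 log₁₀(1.9901) ≈ 5.98 dB
∠T = 90.00° − 84.29° = 5.71°

6.0 dB, 5.7°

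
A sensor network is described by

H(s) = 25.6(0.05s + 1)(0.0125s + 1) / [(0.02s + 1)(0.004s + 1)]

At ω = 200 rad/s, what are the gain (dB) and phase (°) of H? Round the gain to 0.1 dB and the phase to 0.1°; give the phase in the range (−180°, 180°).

42.4 dB, 37.9°

At ω = 200 rad/s:
zero (1 + j200·0.05) = 1 + j10 → |·| ≈ 10.05, ∠ ≈ 84.29°
zero (1 + j200·0.0125) = 1 + j2.5 → |·| ≈ 2.6926, ∠ ≈ 68.20°
pole (1 + j200·0.02) = 1 + j4 → |·| ≈ 4.1231, ∠ ≈ 75.96°
pole (1 + j200·0.004) = 1 + j0.8 → |·| ≈ 1.2806, ∠ ≈ 38.66°
|H| = 25.6 · 10.05 · 2.6926 / (4.1231 · 1.2806) ≈ 131.2
Gain = 20 log₁₀(131.2) ≈ 42.36 dB
∠H = (84.29° + 68.20°) − (75.96° + 38.66°) = 37.87°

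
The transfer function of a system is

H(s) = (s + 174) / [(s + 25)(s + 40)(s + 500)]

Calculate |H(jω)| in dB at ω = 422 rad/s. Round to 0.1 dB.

-108.2 dB

At s = jω = j422:
zero (s+174): 174 + j422 → |·| = √(174²+422²) = √208360 ≈ 456.46, ∠ = arctan(422/174) ≈ 67.59°
pole (s+25): 25 + j422 → |·| = √(25²+422²) = √178709 ≈ 422.74, ∠ = arctan(422/25) ≈ 86.61°
pole (s+40): 40 + j422 → |·| = √(40²+422²) = √179684 ≈ 423.89, ∠ = arctan(422/40) ≈ 84.59°
pole (s+500): 500 + j422 → |·| = √(500²+422²) = √428084 ≈ 654.28, ∠ = arctan(422/500) ≈ 40.16°
|H| = 1 · 456.46 / 1.1724e+08 ≈ 3.8934e-06
Gain = 20 log₁₀(3.8934e-06) ≈ -108.19 dB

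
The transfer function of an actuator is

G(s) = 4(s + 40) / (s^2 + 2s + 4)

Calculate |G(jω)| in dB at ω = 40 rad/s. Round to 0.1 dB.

-17.0 dB

At s = jω = j40:
zero (s+40): 40 + j40 → |·| = √(40²+40²) = √3200 ≈ 56.569, ∠ = arctan(40/40) ≈ 45.00°
quadratic: (j40)² + 2·j40 + 4 = -1596 + j80 → |·| ≈ 1598, ∠ ≈ 177.13°
|G| = 4 · 56.569 / 1598 ≈ 0.1416
Gain = 20 log₁₀(0.1416) ≈ -16.98 dB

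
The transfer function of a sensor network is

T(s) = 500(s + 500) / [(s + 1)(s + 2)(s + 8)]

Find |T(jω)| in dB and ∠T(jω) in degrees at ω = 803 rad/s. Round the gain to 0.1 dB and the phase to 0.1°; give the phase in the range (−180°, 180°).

-60.8 dB, 148.9°

At s = jω = j803:
zero (s+500): 500 + j803 → |·| = √(500²+803²) = √894809 ≈ 945.94, ∠ = arctan(803/500) ≈ 58.09°
pole (s+1): 1 + j803 → |·| = √(1²+803²) = √644810 ≈ 803, ∠ = arctan(803/1) ≈ 89.93°
pole (s+2): 2 + j803 → |·| = √(2²+803²) = √644813 ≈ 803, ∠ = arctan(803/2) ≈ 89.86°
pole (s+8): 8 + j803 → |·| = √(8²+803²) = √644873 ≈ 803.04, ∠ = arctan(803/8) ≈ 89.43°
|T| = 500 · 945.94 / 5.1781e+08 ≈ 0.0009134
Gain = 20 log₁₀(0.0009134) ≈ -60.79 dB
∠T = 58.09° − 269.22° = -211.13° ≡ 148.87° (principal value)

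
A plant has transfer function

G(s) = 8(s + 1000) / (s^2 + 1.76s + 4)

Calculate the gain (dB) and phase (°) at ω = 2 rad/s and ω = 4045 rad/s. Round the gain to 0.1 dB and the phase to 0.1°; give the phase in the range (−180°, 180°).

ω = 2: 67.1 dB, -89.9°; ω = 4045: -53.8 dB, -103.9°

At s = jω = j2:
zero (s+1000): 1000 + j2 → |·| = √(1000²+2²) = √1000004 ≈ 1000, ∠ = arctan(2/1000) ≈ 0.11°
quadratic: (j2)² + 1.76·j2 + 4 = 0 + j3.52 → |·| ≈ 3.52, ∠ ≈ 90.00°
|G| = 8 · 1000 / 3.52 ≈ 2272.7
Gain = 20 log₁₀(2272.7) ≈ 67.13 dB
∠G = 0.11° − 90.00° = -89.89°

At s = jω = j4045:
zero (s+1000): 1000 + j4045 → |·| = √(1000²+4045²) = √17362025 ≈ 4166.8, ∠ = arctan(4045/1000) ≈ 76.11°
quadratic: (j4045)² + 1.76·j4045 + 4 = -16362021 + j7119.2 → |·| ≈ 1.6362e+07, ∠ ≈ 179.98°
|G| = 8 · 4166.8 / 1.6362e+07 ≈ 0.0020373
Gain = 20 log₁₀(0.0020373) ≈ -53.82 dB
∠G = 76.11° − 179.98° = -103.87°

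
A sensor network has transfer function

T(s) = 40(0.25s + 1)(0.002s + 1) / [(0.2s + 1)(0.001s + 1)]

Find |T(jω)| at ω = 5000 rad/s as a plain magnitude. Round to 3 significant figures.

At ω = 5000 rad/s:
zero (1 + j5000·0.25) = 1 + j1250 → |·| ≈ 1250, ∠ ≈ 89.95°
zero (1 + j5000·0.002) = 1 + j10 → |·| ≈ 10.05, ∠ ≈ 84.29°
pole (1 + j5000·0.2) = 1 + j1000 → |·| ≈ 1000, ∠ ≈ 89.94°
pole (1 + j5000·0.001) = 1 + j5 → |·| ≈ 5.099, ∠ ≈ 78.69°
|T| = 40 · 1250 · 10.05 / (1000 · 5.099) ≈ 98.549

98.5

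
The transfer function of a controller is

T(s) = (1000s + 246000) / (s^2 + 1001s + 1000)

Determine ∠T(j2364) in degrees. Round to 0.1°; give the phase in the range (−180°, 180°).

-73.0°

Substitute s = j2364:
Numerator: 1000(j2364) + 246000 = 246000 + j2364000
Denominator: (j2364)^2 + 1001(j2364) + 1000 = -5587496 + j2366364
|N| = √(246000² + 2364000²) ≈ 2.3768e+06, ∠N ≈ 84.06°
|D| = √(5587496² + 2366364²) ≈ 6.0679e+06, ∠D ≈ 157.05°
∠T = 84.06° − 157.05° = -72.99°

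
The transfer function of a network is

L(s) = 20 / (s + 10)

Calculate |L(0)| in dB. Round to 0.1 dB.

6.0 dB

L(0) = 20 / (10) = 2
20 log₁₀(2) ≈ 6.02 dB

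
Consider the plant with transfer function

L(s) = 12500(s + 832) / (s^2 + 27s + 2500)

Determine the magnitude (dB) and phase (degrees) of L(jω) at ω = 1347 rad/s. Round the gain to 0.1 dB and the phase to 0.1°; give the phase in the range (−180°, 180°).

20.8 dB, -120.6°

At s = jω = j1347:
zero (s+832): 832 + j1347 → |·| = √(832²+1347²) = √2506633 ≈ 1583.2, ∠ = arctan(1347/832) ≈ 58.30°
quadratic: (j1347)² + 27·j1347 + 2500 = -1811909 + j36369 → |·| ≈ 1.8123e+06, ∠ ≈ 178.85°
|L| = 12500 · 1583.2 / 1.8123e+06 ≈ 10.92
Gain = 20 log₁₀(10.92) ≈ 20.76 dB
∠L = 58.30° − 178.85° = -120.55°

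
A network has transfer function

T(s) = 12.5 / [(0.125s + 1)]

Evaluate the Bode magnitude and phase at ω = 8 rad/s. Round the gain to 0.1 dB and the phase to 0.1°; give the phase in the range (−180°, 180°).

At ω = 8 rad/s:
pole (1 + j8·0.125) = 1 + j1 → |·| ≈ 1.4142, ∠ ≈ 45.00°
|T| = 12.5 · 1 / (1.4142) ≈ 8.8389
Gain = 20 log₁₀(8.8389) ≈ 18.93 dB
∠T = (0°) − (45.00°) = -45.00°

18.9 dB, -45.0°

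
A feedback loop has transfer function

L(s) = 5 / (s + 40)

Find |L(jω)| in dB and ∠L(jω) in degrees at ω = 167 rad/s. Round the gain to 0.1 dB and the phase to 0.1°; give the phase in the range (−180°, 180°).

At s = jω = j167:
pole (s+40): 40 + j167 → |·| = √(40²+167²) = √29489 ≈ 171.72, ∠ = arctan(167/40) ≈ 76.53°
|L| = 5 / 171.72 ≈ 0.029117
Gain = 20 log₁₀(0.029117) ≈ -30.72 dB
∠L = 0.00° − 76.53° = -76.53°

-30.7 dB, -76.5°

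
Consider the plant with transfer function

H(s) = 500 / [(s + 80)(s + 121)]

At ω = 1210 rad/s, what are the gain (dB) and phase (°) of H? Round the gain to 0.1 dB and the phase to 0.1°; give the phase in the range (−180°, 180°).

At s = jω = j1210:
pole (s+80): 80 + j1210 → |·| = √(80²+1210²) = √1470500 ≈ 1212.6, ∠ = arctan(1210/80) ≈ 86.22°
pole (s+121): 121 + j1210 → |·| = √(121²+1210²) = √1478741 ≈ 1216, ∠ = arctan(1210/121) ≈ 84.29°
|H| = 500 / 1.4745e+06 ≈ 0.0003391
Gain = 20 log₁₀(0.0003391) ≈ -69.39 dB
∠H = 0.00° − 170.51° = -170.51°

-69.4 dB, -170.5°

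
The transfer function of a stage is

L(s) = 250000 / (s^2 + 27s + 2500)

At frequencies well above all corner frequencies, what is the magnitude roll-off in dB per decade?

Each pole contributes −20 dB/decade at high frequency; each zero contributes +20 dB/decade.
Net: 0 zero(s) − 2 pole(s) → -40 dB/decade.

-40 dB/decade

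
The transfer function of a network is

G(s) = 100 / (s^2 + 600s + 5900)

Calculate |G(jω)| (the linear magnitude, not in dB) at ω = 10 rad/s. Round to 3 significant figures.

0.0120

Substitute s = j10:
Numerator: 100 = 100 + j0
Denominator: (j10)^2 + 600(j10) + 5900 = 5800 + j6000
|N| = √(100² + 0²) ≈ 100, ∠N ≈ 0.00°
|D| = √(5800² + 6000²) ≈ 8345.1, ∠D ≈ 45.97°
|G| = 100 / 8345.1 ≈ 0.011983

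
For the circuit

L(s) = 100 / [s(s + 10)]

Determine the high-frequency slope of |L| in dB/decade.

Each pole contributes −20 dB/decade at high frequency; each zero contributes +20 dB/decade.
Net: 0 zero(s) − 2 pole(s) → -40 dB/decade.

-40 dB/decade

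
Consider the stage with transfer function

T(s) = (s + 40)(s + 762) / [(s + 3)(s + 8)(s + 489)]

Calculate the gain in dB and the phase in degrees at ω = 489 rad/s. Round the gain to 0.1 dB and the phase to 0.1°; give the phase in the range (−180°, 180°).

At s = jω = j489:
zero (s+40): 40 + j489 → |·| = √(40²+489²) = √240721 ≈ 490.63, ∠ = arctan(489/40) ≈ 85.32°
zero (s+762): 762 + j489 → |·| = √(762²+489²) = √819765 ≈ 905.41, ∠ = arctan(489/762) ≈ 32.69°
pole (s+3): 3 + j489 → |·| = √(3²+489²) = √239130 ≈ 489.01, ∠ = arctan(489/3) ≈ 89.65°
pole (s+8): 8 + j489 → |·| = √(8²+489²) = √239185 ≈ 489.07, ∠ = arctan(489/8) ≈ 89.06°
pole (s+489): 489 + j489 → |·| = √(489²+489²) = √478242 ≈ 691.55, ∠ = arctan(489/489) ≈ 45.00°
|T| = 1 · 4.4422e+05 / 1.6539e+08 ≈ 0.0026859
Gain = 20 log₁₀(0.0026859) ≈ -51.42 dB
∠T = 118.01° − 223.71° = -105.70°

-51.4 dB, -105.7°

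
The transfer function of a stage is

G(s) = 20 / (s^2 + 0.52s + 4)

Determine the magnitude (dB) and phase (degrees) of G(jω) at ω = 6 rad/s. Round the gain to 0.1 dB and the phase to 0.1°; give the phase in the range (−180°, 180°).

-4.1 dB, -174.4°

At s = jω = j6:
quadratic: (j6)² + 0.52·j6 + 4 = -32 + j3.12 → |·| ≈ 32.152, ∠ ≈ 174.43°
|G| = 20 / 32.152 ≈ 0.62205
Gain = 20 log₁₀(0.62205) ≈ -4.12 dB
∠G = 0.00° − 174.43° = -174.43°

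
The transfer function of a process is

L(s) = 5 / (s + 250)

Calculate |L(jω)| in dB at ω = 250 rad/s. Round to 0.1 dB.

Substitute s = j250:
Numerator: 5 = 5 + j0
Denominator: (j250) + 250 = 250 + j250
|N| = √(5² + 0²) ≈ 5, ∠N ≈ 0.00°
|D| = √(250² + 250²) ≈ 353.55, ∠D ≈ 45.00°
|L| = 5 / 353.55 ≈ 0.014142
Gain = 20 log₁₀(0.014142) ≈ -36.99 dB

-37.0 dB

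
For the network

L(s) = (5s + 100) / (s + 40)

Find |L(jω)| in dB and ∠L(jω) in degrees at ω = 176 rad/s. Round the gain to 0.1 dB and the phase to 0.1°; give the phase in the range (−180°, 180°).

13.8 dB, 6.3°

Substitute s = j176:
Numerator: 5(j176) + 100 = 100 + j880
Denominator: (j176) + 40 = 40 + j176
|N| = √(100² + 880²) ≈ 885.66, ∠N ≈ 83.52°
|D| = √(40² + 176²) ≈ 180.49, ∠D ≈ 77.20°
|L| = 885.66 / 180.49 ≈ 4.907
Gain = 20 log₁₀(4.907) ≈ 13.82 dB
∠L = 83.52° − 77.20° = 6.32°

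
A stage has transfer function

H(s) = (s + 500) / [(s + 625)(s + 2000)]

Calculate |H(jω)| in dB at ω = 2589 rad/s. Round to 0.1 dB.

-70.4 dB

At s = jω = j2589:
zero (s+500): 500 + j2589 → |·| = √(500²+2589²) = √6952921 ≈ 2636.8, ∠ = arctan(2589/500) ≈ 79.07°
pole (s+625): 625 + j2589 → |·| = √(625²+2589²) = √7093546 ≈ 2663.4, ∠ = arctan(2589/625) ≈ 76.43°
pole (s+2000): 2000 + j2589 → |·| = √(2000²+2589²) = √10702921 ≈ 3271.5, ∠ = arctan(2589/2000) ≈ 52.31°
|H| = 1 · 2636.8 / 8.7133e+06 ≈ 0.00030262
Gain = 20 log₁₀(0.00030262) ≈ -70.38 dB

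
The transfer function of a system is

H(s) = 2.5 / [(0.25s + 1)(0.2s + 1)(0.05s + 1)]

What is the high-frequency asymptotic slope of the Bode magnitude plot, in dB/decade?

Each pole contributes −20 dB/decade at high frequency; each zero contributes +20 dB/decade.
Net: 0 zero(s) − 3 pole(s) → -60 dB/decade.

-60 dB/decade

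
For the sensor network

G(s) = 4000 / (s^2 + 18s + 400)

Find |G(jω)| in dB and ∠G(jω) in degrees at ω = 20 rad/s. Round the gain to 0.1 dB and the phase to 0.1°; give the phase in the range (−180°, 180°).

20.9 dB, -90.0°

At s = jω = j20:
quadratic: (j20)² + 18·j20 + 400 = 0 + j360 → |·| ≈ 360, ∠ ≈ 90.00°
|G| = 4000 / 360 ≈ 11.111
Gain = 20 log₁₀(11.111) ≈ 20.92 dB
∠G = 0.00° − 90.00° = -90.00°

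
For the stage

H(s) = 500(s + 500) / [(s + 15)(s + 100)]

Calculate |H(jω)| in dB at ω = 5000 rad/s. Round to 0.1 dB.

At s = jω = j5000:
zero (s+500): 500 + j5000 → |·| = √(500²+5000²) = √25250000 ≈ 5024.9, ∠ = arctan(5000/500) ≈ 84.29°
pole (s+15): 15 + j5000 → |·| = √(15²+5000²) = √25000225 ≈ 5000, ∠ = arctan(5000/15) ≈ 89.83°
pole (s+100): 100 + j5000 → |·| = √(100²+5000²) = √25010000 ≈ 5001, ∠ = arctan(5000/100) ≈ 88.85°
|H| = 500 · 5024.9 / 2.5005e+07 ≈ 0.10048
Gain = 20 log₁₀(0.10048) ≈ -19.96 dB

-20.0 dB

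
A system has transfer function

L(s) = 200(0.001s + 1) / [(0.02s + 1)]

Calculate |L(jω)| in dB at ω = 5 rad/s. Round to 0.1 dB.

At ω = 5 rad/s:
zero (1 + j5·0.001) = 1 + j0.005 → |·| ≈ 1, ∠ ≈ 0.29°
pole (1 + j5·0.02) = 1 + j0.1 → |·| ≈ 1.005, ∠ ≈ 5.71°
|L| = 200 · 1 / (1.005) ≈ 199
Gain = 20 log₁₀(199) ≈ 45.98 dB

46.0 dB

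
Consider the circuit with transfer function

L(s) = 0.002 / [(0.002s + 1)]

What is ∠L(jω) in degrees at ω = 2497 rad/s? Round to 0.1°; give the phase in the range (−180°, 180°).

At ω = 2497 rad/s:
pole (1 + j2497·0.002) = 1 + j4.994 → |·| ≈ 5.0931, ∠ ≈ 78.68°
∠L = (0°) − (78.68°) = -78.68°

-78.7°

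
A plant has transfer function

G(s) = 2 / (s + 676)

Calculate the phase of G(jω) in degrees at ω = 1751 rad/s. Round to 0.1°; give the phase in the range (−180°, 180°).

Substitute s = j1751:
Numerator: 2 = 2 + j0
Denominator: (j1751) + 676 = 676 + j1751
|N| = √(2² + 0²) ≈ 2, ∠N ≈ 0.00°
|D| = √(676² + 1751²) ≈ 1877, ∠D ≈ 68.89°
∠G = 0.00° − 68.89° = -68.89°

-68.9°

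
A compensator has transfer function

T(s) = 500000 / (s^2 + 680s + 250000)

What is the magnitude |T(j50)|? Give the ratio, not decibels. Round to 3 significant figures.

At s = jω = j50:
quadratic: (j50)² + 680·j50 + 250000 = 247500 + j34000 → |·| ≈ 2.4982e+05, ∠ ≈ 7.82°
|T| = 500000 / 2.4982e+05 ≈ 2.0014

2.00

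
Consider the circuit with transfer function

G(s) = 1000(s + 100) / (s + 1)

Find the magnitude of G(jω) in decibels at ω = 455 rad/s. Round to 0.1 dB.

At s = jω = j455:
zero (s+100): 100 + j455 → |·| = √(100²+455²) = √217025 ≈ 465.86, ∠ = arctan(455/100) ≈ 77.60°
pole (s+1): 1 + j455 → |·| = √(1²+455²) = √207026 ≈ 455, ∠ = arctan(455/1) ≈ 89.87°
|G| = 1000 · 465.86 / 455 ≈ 1023.9
Gain = 20 log₁₀(1023.9) ≈ 60.21 dB

60.2 dB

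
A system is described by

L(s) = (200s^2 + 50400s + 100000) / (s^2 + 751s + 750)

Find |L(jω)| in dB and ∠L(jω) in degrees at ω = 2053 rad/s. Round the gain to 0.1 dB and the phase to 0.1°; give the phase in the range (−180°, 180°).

Substitute s = j2053:
Numerator: 200(j2053)^2 + 50400(j2053) + 100000 = -842861800 + j103471200
Denominator: (j2053)^2 + 751(j2053) + 750 = -4214059 + j1541803
|N| = √(842861800² + 103471200²) ≈ 8.4919e+08, ∠N ≈ 173.00°
|D| = √(4214059² + 1541803²) ≈ 4.4873e+06, ∠D ≈ 159.90°
|L| = 8.4919e+08 / 4.4873e+06 ≈ 189.24
Gain = 20 log₁₀(189.24) ≈ 45.54 dB
∠L = 173.00° − 159.90° = 13.10°

45.5 dB, 13.1°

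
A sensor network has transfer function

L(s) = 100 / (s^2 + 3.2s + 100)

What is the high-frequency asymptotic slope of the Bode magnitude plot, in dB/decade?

Each pole contributes −20 dB/decade at high frequency; each zero contributes +20 dB/decade.
Net: 0 zero(s) − 2 pole(s) → -40 dB/decade.

-40 dB/decade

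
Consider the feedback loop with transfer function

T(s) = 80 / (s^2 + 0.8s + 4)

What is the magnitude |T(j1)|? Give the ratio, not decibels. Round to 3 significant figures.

At s = jω = j1:
quadratic: (j1)² + 0.8·j1 + 4 = 3 + j0.8 → |·| ≈ 3.1048, ∠ ≈ 14.93°
|T| = 80 / 3.1048 ≈ 25.767

25.8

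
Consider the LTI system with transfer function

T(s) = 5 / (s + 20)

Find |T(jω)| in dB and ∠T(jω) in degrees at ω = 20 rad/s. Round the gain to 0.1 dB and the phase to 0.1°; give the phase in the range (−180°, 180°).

-15.1 dB, -45.0°

Substitute s = j20:
Numerator: 5 = 5 + j0
Denominator: (j20) + 20 = 20 + j20
|N| = √(5² + 0²) ≈ 5, ∠N ≈ 0.00°
|D| = √(20² + 20²) ≈ 28.284, ∠D ≈ 45.00°
|T| = 5 / 28.284 ≈ 0.17678
Gain = 20 log₁₀(0.17678) ≈ -15.05 dB
∠T = 0.00° − 45.00° = -45.00°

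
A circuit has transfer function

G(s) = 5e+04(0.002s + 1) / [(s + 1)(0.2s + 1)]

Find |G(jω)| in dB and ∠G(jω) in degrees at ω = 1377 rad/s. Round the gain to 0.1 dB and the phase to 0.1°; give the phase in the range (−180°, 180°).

-8.3 dB, -109.7°

At ω = 1377 rad/s:
zero (1 + j1377·0.002) = 1 + j2.754 → |·| ≈ 2.9299, ∠ ≈ 70.04°
pole (1 + j1377·1) = 1 + j1377 → |·| ≈ 1377, ∠ ≈ 89.96°
pole (1 + j1377·0.2) = 1 + j275.4 → |·| ≈ 275.4, ∠ ≈ 89.79°
|G| = 5e+04 · 2.9299 / (1377 · 275.4) ≈ 0.3863
Gain = 20 log₁₀(0.3863) ≈ -8.26 dB
∠G = (70.04°) − (89.96° + 89.79°) = -109.71°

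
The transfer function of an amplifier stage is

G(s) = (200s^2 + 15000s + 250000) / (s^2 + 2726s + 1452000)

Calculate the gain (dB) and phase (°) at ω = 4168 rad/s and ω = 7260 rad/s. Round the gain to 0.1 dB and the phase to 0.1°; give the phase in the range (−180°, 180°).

Substitute s = j4168:
Numerator: 200(j4168)^2 + 15000(j4168) + 250000 = -3474194800 + j62520000
Denominator: (j4168)^2 + 2726(j4168) + 1452000 = -15920224 + j11361968
|N| = √(3474194800² + 62520000²) ≈ 3.4748e+09, ∠N ≈ 178.97°
|D| = √(15920224² + 11361968²) ≈ 1.9559e+07, ∠D ≈ 144.49°
|G| = 3.4748e+09 / 1.9559e+07 ≈ 177.66
Gain = 20 log₁₀(177.66) ≈ 44.99 dB
∠G = 178.97° − 144.49° = 34.48°

Substitute s = j7260:
Numerator: 200(j7260)^2 + 15000(j7260) + 250000 = -10541270000 + j108900000
Denominator: (j7260)^2 + 2726(j7260) + 1452000 = -51255600 + j19790760
|N| = √(10541270000² + 108900000²) ≈ 1.0542e+10, ∠N ≈ 179.41°
|D| = √(51255600² + 19790760²) ≈ 5.4944e+07, ∠D ≈ 158.89°
|G| = 1.0542e+10 / 5.4944e+07 ≈ 191.87
Gain = 20 log₁₀(191.87) ≈ 45.66 dB
∠G = 179.41° − 158.89° = 20.52°

ω = 4168: 45.0 dB, 34.5°; ω = 7260: 45.7 dB, 20.5°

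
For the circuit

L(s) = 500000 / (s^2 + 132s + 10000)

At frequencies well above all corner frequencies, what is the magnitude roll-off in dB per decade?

-40 dB/decade

Each pole contributes −20 dB/decade at high frequency; each zero contributes +20 dB/decade.
Net: 0 zero(s) − 2 pole(s) → -40 dB/decade.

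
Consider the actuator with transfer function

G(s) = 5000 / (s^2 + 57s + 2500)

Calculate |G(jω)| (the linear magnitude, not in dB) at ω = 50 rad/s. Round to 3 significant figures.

1.75

At s = jω = j50:
quadratic: (j50)² + 57·j50 + 2500 = 0 + j2850 → |·| ≈ 2850, ∠ ≈ 90.00°
|G| = 5000 / 2850 ≈ 1.7544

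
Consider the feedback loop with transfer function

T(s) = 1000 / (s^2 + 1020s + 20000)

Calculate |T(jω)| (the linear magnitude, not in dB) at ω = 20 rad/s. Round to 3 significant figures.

Substitute s = j20:
Numerator: 1000 = 1000 + j0
Denominator: (j20)^2 + 1020(j20) + 20000 = 19600 + j20400
|N| = √(1000² + 0²) ≈ 1000, ∠N ≈ 0.00°
|D| = √(19600² + 20400²) ≈ 28290, ∠D ≈ 46.15°
|T| = 1000 / 28290 ≈ 0.035348

0.0353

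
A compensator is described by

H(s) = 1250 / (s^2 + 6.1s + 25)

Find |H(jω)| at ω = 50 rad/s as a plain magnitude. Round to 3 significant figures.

0.501

At s = jω = j50:
quadratic: (j50)² + 6.1·j50 + 25 = -2475 + j305 → |·| ≈ 2493.7, ∠ ≈ 172.97°
|H| = 1250 / 2493.7 ≈ 0.50126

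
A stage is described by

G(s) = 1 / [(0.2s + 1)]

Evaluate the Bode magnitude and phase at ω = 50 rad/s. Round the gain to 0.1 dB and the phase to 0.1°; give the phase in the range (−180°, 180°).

At ω = 50 rad/s:
pole (1 + j50·0.2) = 1 + j10 → |·| ≈ 10.05, ∠ ≈ 84.29°
|G| = 1 · 1 / (10.05) ≈ 0.099502
Gain = 20 log₁₀(0.099502) ≈ -20.04 dB
∠G = (0°) − (84.29°) = -84.29°

-20.0 dB, -84.3°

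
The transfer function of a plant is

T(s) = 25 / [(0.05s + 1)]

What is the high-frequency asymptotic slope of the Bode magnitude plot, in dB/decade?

-20 dB/decade

Each pole contributes −20 dB/decade at high frequency; each zero contributes +20 dB/decade.
Net: 0 zero(s) − 1 pole(s) → -20 dB/decade.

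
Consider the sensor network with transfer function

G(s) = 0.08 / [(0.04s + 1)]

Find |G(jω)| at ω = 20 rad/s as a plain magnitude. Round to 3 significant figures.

0.0625

At ω = 20 rad/s:
pole (1 + j20·0.04) = 1 + j0.8 → |·| ≈ 1.2806, ∠ ≈ 38.66°
|G| = 0.08 · 1 / (1.2806) ≈ 0.062471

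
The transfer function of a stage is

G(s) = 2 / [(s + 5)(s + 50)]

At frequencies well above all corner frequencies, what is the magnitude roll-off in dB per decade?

-40 dB/decade

Each pole contributes −20 dB/decade at high frequency; each zero contributes +20 dB/decade.
Net: 0 zero(s) − 2 pole(s) → -40 dB/decade.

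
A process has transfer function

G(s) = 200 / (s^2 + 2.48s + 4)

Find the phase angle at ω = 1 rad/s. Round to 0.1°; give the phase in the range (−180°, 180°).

-39.6°

At s = jω = j1:
quadratic: (j1)² + 2.48·j1 + 4 = 3 + j2.48 → |·| ≈ 3.8924, ∠ ≈ 39.58°
∠G = 0.00° − 39.58° = -39.58°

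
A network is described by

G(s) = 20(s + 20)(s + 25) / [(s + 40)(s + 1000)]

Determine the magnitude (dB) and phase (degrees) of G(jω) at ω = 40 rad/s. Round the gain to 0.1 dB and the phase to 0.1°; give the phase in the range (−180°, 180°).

At s = jω = j40:
zero (s+20): 20 + j40 → |·| = √(20²+40²) = √2000 ≈ 44.721, ∠ = arctan(40/20) ≈ 63.43°
zero (s+25): 25 + j40 → |·| = √(25²+40²) = √2225 ≈ 47.17, ∠ = arctan(40/25) ≈ 57.99°
pole (s+40): 40 + j40 → |·| = √(40²+40²) = √3200 ≈ 56.569, ∠ = arctan(40/40) ≈ 45.00°
pole (s+1000): 1000 + j40 → |·| = √(1000²+40²) = √1001600 ≈ 1000.8, ∠ = arctan(40/1000) ≈ 2.29°
|G| = 20 · 2109.5 / 56614 ≈ 0.74522
Gain = 20 log₁₀(0.74522) ≈ -2.55 dB
∠G = 121.42° − 47.29° = 74.13°

-2.6 dB, 74.1°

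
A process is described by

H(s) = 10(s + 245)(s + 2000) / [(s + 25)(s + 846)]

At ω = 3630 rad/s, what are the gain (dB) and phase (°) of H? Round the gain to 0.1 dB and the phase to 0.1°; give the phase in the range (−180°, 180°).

20.9 dB, -19.2°

At s = jω = j3630:
zero (s+245): 245 + j3630 → |·| = √(245²+3630²) = √13236925 ≈ 3638.3, ∠ = arctan(3630/245) ≈ 86.14°
zero (s+2000): 2000 + j3630 → |·| = √(2000²+3630²) = √17176900 ≈ 4144.5, ∠ = arctan(3630/2000) ≈ 61.15°
pole (s+25): 25 + j3630 → |·| = √(25²+3630²) = √13177525 ≈ 3630.1, ∠ = arctan(3630/25) ≈ 89.61°
pole (s+846): 846 + j3630 → |·| = √(846²+3630²) = √13892616 ≈ 3727.3, ∠ = arctan(3630/846) ≈ 76.88°
|H| = 10 · 1.5079e+07 / 1.353e+07 ≈ 11.145
Gain = 20 log₁₀(11.145) ≈ 20.94 dB
∠H = 147.29° − 166.49° = -19.20°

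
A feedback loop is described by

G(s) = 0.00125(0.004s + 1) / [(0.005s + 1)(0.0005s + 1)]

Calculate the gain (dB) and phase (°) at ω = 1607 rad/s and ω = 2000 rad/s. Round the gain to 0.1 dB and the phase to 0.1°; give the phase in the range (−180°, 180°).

At ω = 1607 rad/s:
zero (1 + j1607·0.004) = 1 + j6.428 → |·| ≈ 6.5053, ∠ ≈ 81.16°
pole (1 + j1607·0.005) = 1 + j8.035 → |·| ≈ 8.097, ∠ ≈ 82.91°
pole (1 + j1607·0.0005) = 1 + j0.8035 → |·| ≈ 1.2828, ∠ ≈ 38.78°
|G| = 0.00125 · 6.5053 / (8.097 · 1.2828) ≈ 0.00078288
Gain = 20 log₁₀(0.00078288) ≈ -62.13 dB
∠G = (81.16°) − (82.91° + 38.78°) = -40.53°

At ω = 2000 rad/s:
zero (1 + j2000·0.004) = 1 + j8 → |·| ≈ 8.0623, ∠ ≈ 82.87°
pole (1 + j2000·0.005) = 1 + j10 → |·| ≈ 10.05, ∠ ≈ 84.29°
pole (1 + j2000·0.0005) = 1 + j1 → |·| ≈ 1.4142, ∠ ≈ 45.00°
|G| = 0.00125 · 8.0623 / (10.05 · 1.4142) ≈ 0.00070907
Gain = 20 log₁₀(0.00070907) ≈ -62.99 dB
∠G = (82.87°) − (84.29° + 45.00°) = -46.42°

ω = 1607: -62.1 dB, -40.5°; ω = 2000: -63.0 dB, -46.4°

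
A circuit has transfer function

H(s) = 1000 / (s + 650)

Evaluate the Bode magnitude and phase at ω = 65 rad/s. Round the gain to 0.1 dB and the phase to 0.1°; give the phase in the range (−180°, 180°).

Substitute s = j65:
Numerator: 1000 = 1000 + j0
Denominator: (j65) + 650 = 650 + j65
|N| = √(1000² + 0²) ≈ 1000, ∠N ≈ 0.00°
|D| = √(650² + 65²) ≈ 653.24, ∠D ≈ 5.71°
|H| = 1000 / 653.24 ≈ 1.5308
Gain = 20 log₁₀(1.5308) ≈ 3.70 dB
∠H = 0.00° − 5.71° = -5.71°

3.7 dB, -5.7°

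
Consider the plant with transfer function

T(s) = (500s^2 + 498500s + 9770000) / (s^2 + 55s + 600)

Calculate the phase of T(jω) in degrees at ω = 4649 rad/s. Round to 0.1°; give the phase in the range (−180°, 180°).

Substitute s = j4649:
Numerator: 500(j4649)^2 + 498500(j4649) + 9770000 = -10796830500 + j2317526500
Denominator: (j4649)^2 + 55(j4649) + 600 = -21612601 + j255695
|N| = √(10796830500² + 2317526500²) ≈ 1.1043e+10, ∠N ≈ 167.89°
|D| = √(21612601² + 255695²) ≈ 2.1614e+07, ∠D ≈ 179.32°
∠T = 167.89° − 179.32° = -11.43°

-11.4°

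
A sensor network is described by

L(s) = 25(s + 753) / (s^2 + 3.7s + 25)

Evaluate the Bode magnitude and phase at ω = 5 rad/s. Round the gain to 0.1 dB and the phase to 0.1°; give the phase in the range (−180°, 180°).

At s = jω = j5:
zero (s+753): 753 + j5 → |·| = √(753²+5²) = √567034 ≈ 753.02, ∠ = arctan(5/753) ≈ 0.38°
quadratic: (j5)² + 3.7·j5 + 25 = 0 + j18.5 → |·| ≈ 18.5, ∠ ≈ 90.00°
|L| = 25 · 753.02 / 18.5 ≈ 1017.6
Gain = 20 log₁₀(1017.6) ≈ 60.15 dB
∠L = 0.38° − 90.00° = -89.62°

60.2 dB, -89.6°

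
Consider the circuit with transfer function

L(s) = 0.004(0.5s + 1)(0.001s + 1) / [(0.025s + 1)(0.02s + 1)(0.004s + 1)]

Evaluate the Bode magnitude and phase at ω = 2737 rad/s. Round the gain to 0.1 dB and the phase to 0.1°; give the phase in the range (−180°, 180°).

At ω = 2737 rad/s:
zero (1 + j2737·0.5) = 1 + j1368.5 → |·| ≈ 1368.5, ∠ ≈ 89.96°
zero (1 + j2737·0.001) = 1 + j2.737 → |·| ≈ 2.914, ∠ ≈ 69.93°
pole (1 + j2737·0.025) = 1 + j68.425 → |·| ≈ 68.432, ∠ ≈ 89.16°
pole (1 + j2737·0.02) = 1 + j54.74 → |·| ≈ 54.749, ∠ ≈ 88.95°
pole (1 + j2737·0.004) = 1 + j10.948 → |·| ≈ 10.994, ∠ ≈ 84.78°
|L| = 0.004 · 1368.5 · 2.914 / (68.432 · 54.749 · 10.994) ≈ 0.00038726
Gain = 20 log₁₀(0.00038726) ≈ -68.24 dB
∠L = (89.96° + 69.93°) − (89.16° + 88.95° + 84.78°) = -103.00°

-68.2 dB, -103.0°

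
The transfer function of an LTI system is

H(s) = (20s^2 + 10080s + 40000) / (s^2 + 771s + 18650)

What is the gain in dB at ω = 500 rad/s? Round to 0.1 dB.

Substitute s = j500:
Numerator: 20(j500)^2 + 10080(j500) + 40000 = -4960000 + j5040000
Denominator: (j500)^2 + 771(j500) + 18650 = -231350 + j385500
|N| = √(4960000² + 5040000²) ≈ 7.0713e+06, ∠N ≈ 134.54°
|D| = √(231350² + 385500²) ≈ 4.4959e+05, ∠D ≈ 120.97°
|H| = 7.0713e+06 / 4.4959e+05 ≈ 15.728
Gain = 20 log₁₀(15.728) ≈ 23.93 dB

23.9 dB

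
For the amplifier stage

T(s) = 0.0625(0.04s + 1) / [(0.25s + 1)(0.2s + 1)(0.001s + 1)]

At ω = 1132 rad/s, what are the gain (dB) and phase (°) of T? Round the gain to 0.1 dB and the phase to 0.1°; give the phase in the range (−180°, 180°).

-90.7 dB, -139.4°

At ω = 1132 rad/s:
zero (1 + j1132·0.04) = 1 + j45.28 → |·| ≈ 45.291, ∠ ≈ 88.73°
pole (1 + j1132·0.25) = 1 + j283 → |·| ≈ 283, ∠ ≈ 89.80°
pole (1 + j1132·0.2) = 1 + j226.4 → |·| ≈ 226.4, ∠ ≈ 89.75°
pole (1 + j1132·0.001) = 1 + j1.132 → |·| ≈ 1.5104, ∠ ≈ 48.54°
|T| = 0.0625 · 45.291 / (283 · 226.4 · 1.5104) ≈ 2.9251e-05
Gain = 20 log₁₀(2.9251e-05) ≈ -90.68 dB
∠T = (88.73°) − (89.80° + 89.75° + 48.54°) = -139.36°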